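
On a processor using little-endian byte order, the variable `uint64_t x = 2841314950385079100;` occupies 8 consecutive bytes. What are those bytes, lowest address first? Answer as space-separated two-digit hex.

2841314950385079100 in hexadecimal, padded to 64 bits, is 0x276E60E4B8B5933C.
Split into bytes (most-significant first): 27 6E 60 E4 B8 B5 93 3C.
Little-endian: lowest address holds the least-significant byte.
So at ascending addresses the bytes are 3C 93 B5 B8 E4 60 6E 27.

3C 93 B5 B8 E4 60 6E 27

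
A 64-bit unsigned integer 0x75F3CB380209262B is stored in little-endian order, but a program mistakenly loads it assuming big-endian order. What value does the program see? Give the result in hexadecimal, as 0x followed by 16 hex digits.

Stored little-endian, the bytes at ascending addresses are 2B 26 09 02 38 CB F3 75.
Read back as big-endian, the last byte is least significant, giving 0x2B26090238CBF375.

0x2B26090238CBF375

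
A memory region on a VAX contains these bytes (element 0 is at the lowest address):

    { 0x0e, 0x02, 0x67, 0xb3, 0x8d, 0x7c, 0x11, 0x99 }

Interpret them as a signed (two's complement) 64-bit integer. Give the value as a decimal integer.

-7417010163260390898

Little-endian stores the least-significant byte at the lowest address.
Reassemble most-significant byte first: 99 11 7C 8D B3 67 02 0E → 0x99117C8DB367020E.
Top bit is set, so as a signed 64-bit value this is 0x99117C8DB367020E − 2^64 = -7417010163260390898.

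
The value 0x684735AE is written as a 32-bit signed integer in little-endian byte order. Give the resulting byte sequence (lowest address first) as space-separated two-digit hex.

Split into bytes (most-significant first): 68 47 35 AE.
Little-endian: lowest address holds the least-significant byte.
So at ascending addresses the bytes are AE 35 47 68.

AE 35 47 68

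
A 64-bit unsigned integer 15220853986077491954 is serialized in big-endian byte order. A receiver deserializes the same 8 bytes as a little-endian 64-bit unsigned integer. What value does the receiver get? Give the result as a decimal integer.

17492610466304113619

15220853986077491954 in 64-bit hexadecimal is 0xD33B560E8A3CC2F2.
Stored big-endian, the bytes at ascending addresses are D3 3B 56 0E 8A 3C C2 F2.
Read back as little-endian, the first byte is least significant, giving 0xF2C23C8A0E563BD3.
0xF2C23C8A0E563BD3 = 17492610466304113619.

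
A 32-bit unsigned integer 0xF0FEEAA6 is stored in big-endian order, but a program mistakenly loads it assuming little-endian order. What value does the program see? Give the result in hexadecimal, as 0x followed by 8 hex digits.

0xA6EAFEF0

Stored big-endian, the bytes at ascending addresses are F0 FE EA A6.
Read back as little-endian, the first byte is least significant, giving 0xA6EAFEF0.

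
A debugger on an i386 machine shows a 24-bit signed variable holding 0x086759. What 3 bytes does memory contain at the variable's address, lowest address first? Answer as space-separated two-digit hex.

59 67 08

Split into bytes (most-significant first): 08 67 59.
Little-endian: lowest address holds the least-significant byte.
So at ascending addresses the bytes are 59 67 08.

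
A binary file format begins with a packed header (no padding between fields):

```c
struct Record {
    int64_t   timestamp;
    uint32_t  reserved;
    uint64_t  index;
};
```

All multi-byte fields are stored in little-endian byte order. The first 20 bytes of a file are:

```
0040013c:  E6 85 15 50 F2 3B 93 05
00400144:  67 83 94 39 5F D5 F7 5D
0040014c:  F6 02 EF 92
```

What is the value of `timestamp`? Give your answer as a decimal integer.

401730703677818342

`timestamp` is the first field, at byte offset 0, occupying 8 bytes.
Bytes at offsets 0..7: E6 85 15 50 F2 3B 93 05.
Little-endian stores the least-significant byte at the lowest address.
Reassemble most-significant byte first: 05 93 3B F2 50 15 85 E6 → 0x05933BF2501585E6.
0x05933BF2501585E6 = 401730703677818342.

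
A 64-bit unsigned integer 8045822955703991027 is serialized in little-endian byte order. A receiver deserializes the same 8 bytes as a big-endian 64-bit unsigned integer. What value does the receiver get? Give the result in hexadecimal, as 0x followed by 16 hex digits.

0xF37A6B805981A86F

8045822955703991027 in 64-bit hexadecimal is 0x6FA88159806B7AF3.
Stored little-endian, the bytes at ascending addresses are F3 7A 6B 80 59 81 A8 6F.
Read back as big-endian, the last byte is least significant, giving 0xF37A6B805981A86F.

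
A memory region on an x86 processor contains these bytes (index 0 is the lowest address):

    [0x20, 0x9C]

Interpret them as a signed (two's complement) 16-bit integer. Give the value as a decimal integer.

-25568

Little-endian stores the least-significant byte at the lowest address.
Reassemble most-significant byte first: 9C 20 → 0x9C20.
Top bit is set, so as a signed 16-bit value this is 0x9C20 − 2^16 = -25568.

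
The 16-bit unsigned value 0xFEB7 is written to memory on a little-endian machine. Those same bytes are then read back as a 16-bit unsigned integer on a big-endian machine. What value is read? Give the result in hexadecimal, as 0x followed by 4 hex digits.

0xB7FE

Stored little-endian, the bytes at ascending addresses are B7 FE.
Read back as big-endian, the last byte is least significant, giving 0xB7FE.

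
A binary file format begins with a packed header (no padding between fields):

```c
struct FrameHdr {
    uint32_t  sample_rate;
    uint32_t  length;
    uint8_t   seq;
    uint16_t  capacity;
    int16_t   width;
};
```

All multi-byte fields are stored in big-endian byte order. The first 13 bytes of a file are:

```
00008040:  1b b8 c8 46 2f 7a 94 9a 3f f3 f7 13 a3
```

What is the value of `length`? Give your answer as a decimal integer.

`length` follows `sample_rate` (4 bytes), so it starts at byte offset 4 and occupies 4 bytes.
Bytes at offsets 4..7: 2F 7A 94 9A.
In big-endian order the high byte comes first in memory.
The bytes are already most-significant first: 0x2F7A949A.
0x2F7A949A = 796562586.

796562586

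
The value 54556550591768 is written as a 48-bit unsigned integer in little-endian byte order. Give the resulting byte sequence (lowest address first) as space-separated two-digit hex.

18 75 D1 6F 9E 31

54556550591768 in hexadecimal, padded to 48 bits, is 0x319E6FD17518.
Split into bytes (most-significant first): 31 9E 6F D1 75 18.
In little-endian order the low byte comes first in memory.
So at ascending addresses the bytes are 18 75 D1 6F 9E 31.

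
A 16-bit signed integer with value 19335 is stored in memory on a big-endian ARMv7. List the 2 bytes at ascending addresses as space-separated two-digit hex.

19335 in hexadecimal, padded to 16 bits, is 0x4B87.
Split into bytes (most-significant first): 4B 87.
Big-endian stores the most-significant byte at the lowest address.
So the memory order matches the most-significant-first order: 4B 87.

4B 87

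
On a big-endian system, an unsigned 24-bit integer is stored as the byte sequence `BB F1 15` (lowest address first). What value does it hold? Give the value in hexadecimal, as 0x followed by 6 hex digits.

Big-endian stores the most-significant byte at the lowest address.
The bytes are already most-significant first: 0xBBF115.

0xBBF115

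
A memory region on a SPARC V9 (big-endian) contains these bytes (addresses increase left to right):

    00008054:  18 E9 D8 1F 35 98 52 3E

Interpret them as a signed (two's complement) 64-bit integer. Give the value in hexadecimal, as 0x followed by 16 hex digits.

0x18E9D81F3598523E

Big-endian stores the most-significant byte at the lowest address.
The bytes are already most-significant first: 0x18E9D81F3598523E.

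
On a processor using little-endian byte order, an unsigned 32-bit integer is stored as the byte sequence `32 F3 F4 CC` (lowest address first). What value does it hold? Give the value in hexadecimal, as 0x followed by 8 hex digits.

0xCCF4F332

Little-endian stores the least-significant byte at the lowest address.
Reassemble most-significant byte first: CC F4 F3 32 → 0xCCF4F332.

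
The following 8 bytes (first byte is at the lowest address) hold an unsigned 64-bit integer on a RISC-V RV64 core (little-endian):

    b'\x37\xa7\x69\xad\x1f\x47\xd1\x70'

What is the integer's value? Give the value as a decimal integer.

Little-endian stores the least-significant byte at the lowest address.
Reassemble most-significant byte first: 70 D1 47 1F AD 69 A7 37 → 0x70D1471FAD69A737.
0x70D1471FAD69A737 = 8129357003759396663.

8129357003759396663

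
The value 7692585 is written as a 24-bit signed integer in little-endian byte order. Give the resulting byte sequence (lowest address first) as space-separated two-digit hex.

29 61 75

7692585 in hexadecimal, padded to 24 bits, is 0x756129.
Split into bytes (most-significant first): 75 61 29.
Little-endian: lowest address holds the least-significant byte.
So at ascending addresses the bytes are 29 61 75.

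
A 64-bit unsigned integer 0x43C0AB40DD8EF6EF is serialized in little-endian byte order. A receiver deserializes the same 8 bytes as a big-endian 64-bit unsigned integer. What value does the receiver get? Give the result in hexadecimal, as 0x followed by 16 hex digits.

0xEFF68EDD40ABC043

Stored little-endian, the bytes at ascending addresses are EF F6 8E DD 40 AB C0 43.
Read back as big-endian, the last byte is least significant, giving 0xEFF68EDD40ABC043.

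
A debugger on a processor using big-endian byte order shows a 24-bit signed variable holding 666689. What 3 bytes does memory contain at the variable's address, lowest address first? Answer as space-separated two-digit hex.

666689 in hexadecimal, padded to 24 bits, is 0x0A2C41.
Split into bytes (most-significant first): 0A 2C 41.
Big-endian stores the most-significant byte at the lowest address.
So the memory order matches the most-significant-first order: 0A 2C 41.

0A 2C 41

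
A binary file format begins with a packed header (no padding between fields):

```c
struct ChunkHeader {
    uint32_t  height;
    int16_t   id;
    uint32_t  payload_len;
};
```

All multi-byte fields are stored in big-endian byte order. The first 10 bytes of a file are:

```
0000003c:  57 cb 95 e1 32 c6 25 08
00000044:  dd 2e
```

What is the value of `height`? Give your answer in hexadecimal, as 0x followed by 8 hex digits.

`height` is the first field, at byte offset 0, occupying 4 bytes.
Bytes at offsets 0..3: 57 CB 95 E1.
In big-endian order the high byte comes first in memory.
The bytes are already most-significant first: 0x57CB95E1.

0x57CB95E1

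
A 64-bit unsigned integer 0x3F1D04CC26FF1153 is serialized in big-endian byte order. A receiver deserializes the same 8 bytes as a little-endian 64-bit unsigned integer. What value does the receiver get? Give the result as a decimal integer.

5985845921848761663

Stored big-endian, the bytes at ascending addresses are 3F 1D 04 CC 26 FF 11 53.
Read back as little-endian, the first byte is least significant, giving 0x5311FF26CC041D3F.
0x5311FF26CC041D3F = 5985845921848761663.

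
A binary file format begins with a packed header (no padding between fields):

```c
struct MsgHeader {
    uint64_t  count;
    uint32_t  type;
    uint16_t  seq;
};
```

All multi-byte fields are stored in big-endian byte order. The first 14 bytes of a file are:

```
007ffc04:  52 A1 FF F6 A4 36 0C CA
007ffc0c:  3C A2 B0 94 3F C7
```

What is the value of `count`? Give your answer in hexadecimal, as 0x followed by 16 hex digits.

`count` is the first field, at byte offset 0, occupying 8 bytes.
Bytes at offsets 0..7: 52 A1 FF F6 A4 36 0C CA.
Big-endian stores the most-significant byte at the lowest address.
The bytes are already most-significant first: 0x52A1FFF6A4360CCA.

0x52A1FFF6A4360CCA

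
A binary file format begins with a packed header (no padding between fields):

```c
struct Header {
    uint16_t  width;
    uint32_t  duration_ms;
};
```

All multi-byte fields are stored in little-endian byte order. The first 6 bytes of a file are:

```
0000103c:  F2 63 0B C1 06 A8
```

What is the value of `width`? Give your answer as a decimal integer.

25586

`width` is the first field, at byte offset 0, occupying 2 bytes.
Bytes at offsets 0..1: F2 63.
Little-endian: lowest address holds the least-significant byte.
Reassemble most-significant byte first: 63 F2 → 0x63F2.
0x63F2 = 25586.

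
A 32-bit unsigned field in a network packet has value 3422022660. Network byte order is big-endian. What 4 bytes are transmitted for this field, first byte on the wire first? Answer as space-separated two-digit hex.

3422022660 in hexadecimal, padded to 32 bits, is 0xCBF7EC04.
Split into bytes (most-significant first): CB F7 EC 04.
Big-endian stores the most-significant byte at the lowest address.
So the memory order matches the most-significant-first order: CB F7 EC 04.

CB F7 EC 04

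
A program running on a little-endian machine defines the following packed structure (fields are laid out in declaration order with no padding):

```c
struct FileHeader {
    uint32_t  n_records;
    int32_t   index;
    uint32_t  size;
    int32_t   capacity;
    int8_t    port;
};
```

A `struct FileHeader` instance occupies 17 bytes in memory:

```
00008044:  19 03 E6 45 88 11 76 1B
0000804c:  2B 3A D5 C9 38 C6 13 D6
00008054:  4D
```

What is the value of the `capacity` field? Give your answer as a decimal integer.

-703347144

`capacity` follows `n_records` (4 B), `index` (4 B), `size` (4 B), so it starts at offset 4 + 4 + 4 = 12 and occupies 4 bytes.
Bytes at offsets 12..15: 38 C6 13 D6.
Little-endian stores the least-significant byte at the lowest address.
Reassemble most-significant byte first: D6 13 C6 38 → 0xD613C638.
Top bit is set, so as a signed 32-bit value this is 0xD613C638 − 2^32 = -703347144.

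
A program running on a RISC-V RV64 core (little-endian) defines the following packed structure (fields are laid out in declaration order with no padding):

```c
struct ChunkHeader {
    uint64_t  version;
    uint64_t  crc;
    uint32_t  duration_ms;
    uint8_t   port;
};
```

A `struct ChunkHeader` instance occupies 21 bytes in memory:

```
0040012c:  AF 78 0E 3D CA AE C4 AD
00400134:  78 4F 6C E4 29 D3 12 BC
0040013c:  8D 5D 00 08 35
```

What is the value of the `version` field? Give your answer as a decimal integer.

12521325047627806895

`version` is the first field, at byte offset 0, occupying 8 bytes.
Bytes at offsets 0..7: AF 78 0E 3D CA AE C4 AD.
In little-endian order the low byte comes first in memory.
Reassemble most-significant byte first: AD C4 AE CA 3D 0E 78 AF → 0xADC4AECA3D0E78AF.
0xADC4AECA3D0E78AF = 12521325047627806895.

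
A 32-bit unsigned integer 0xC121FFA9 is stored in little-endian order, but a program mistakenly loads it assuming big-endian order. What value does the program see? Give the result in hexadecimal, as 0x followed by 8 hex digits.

0xA9FF21C1

Stored little-endian, the bytes at ascending addresses are A9 FF 21 C1.
Read back as big-endian, the last byte is least significant, giving 0xA9FF21C1.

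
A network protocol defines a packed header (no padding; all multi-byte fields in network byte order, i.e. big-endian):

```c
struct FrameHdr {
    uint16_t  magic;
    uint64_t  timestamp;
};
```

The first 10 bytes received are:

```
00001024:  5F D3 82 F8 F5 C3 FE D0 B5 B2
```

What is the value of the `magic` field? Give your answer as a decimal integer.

`magic` is the first field, at byte offset 0, occupying 2 bytes.
Bytes at offsets 0..1: 5F D3.
Big-endian stores the most-significant byte at the lowest address.
The bytes are already most-significant first: 0x5FD3.
0x5FD3 = 24531.

24531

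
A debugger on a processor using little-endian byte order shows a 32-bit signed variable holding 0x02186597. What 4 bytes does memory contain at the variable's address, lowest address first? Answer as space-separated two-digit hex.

Split into bytes (most-significant first): 02 18 65 97.
Little-endian: lowest address holds the least-significant byte.
So at ascending addresses the bytes are 97 65 18 02.

97 65 18 02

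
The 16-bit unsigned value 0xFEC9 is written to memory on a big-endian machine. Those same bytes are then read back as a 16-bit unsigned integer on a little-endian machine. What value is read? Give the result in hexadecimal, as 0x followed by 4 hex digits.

Stored big-endian, the bytes at ascending addresses are FE C9.
Read back as little-endian, the first byte is least significant, giving 0xC9FE.

0xC9FE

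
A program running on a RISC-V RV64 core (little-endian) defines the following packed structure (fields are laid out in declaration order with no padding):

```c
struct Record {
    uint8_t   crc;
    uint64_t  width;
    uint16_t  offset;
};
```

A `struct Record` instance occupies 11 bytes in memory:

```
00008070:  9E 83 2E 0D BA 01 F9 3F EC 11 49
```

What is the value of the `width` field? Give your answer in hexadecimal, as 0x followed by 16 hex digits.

0xEC3FF901BA0D2E83

`width` follows `crc` (1 byte), so it starts at byte offset 1 and occupies 8 bytes.
Bytes at offsets 1..8: 83 2E 0D BA 01 F9 3F EC.
In little-endian order the low byte comes first in memory.
Reassemble most-significant byte first: EC 3F F9 01 BA 0D 2E 83 → 0xEC3FF901BA0D2E83.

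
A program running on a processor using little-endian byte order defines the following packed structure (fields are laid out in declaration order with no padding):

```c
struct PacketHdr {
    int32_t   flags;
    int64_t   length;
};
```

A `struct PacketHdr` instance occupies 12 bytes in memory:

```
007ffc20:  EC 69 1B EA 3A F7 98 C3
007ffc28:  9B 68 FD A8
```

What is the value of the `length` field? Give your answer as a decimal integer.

-6269740088019060934

`length` follows `flags` (4 bytes), so it starts at byte offset 4 and occupies 8 bytes.
Bytes at offsets 4..11: 3A F7 98 C3 9B 68 FD A8.
In little-endian order the low byte comes first in memory.
Reassemble most-significant byte first: A8 FD 68 9B C3 98 F7 3A → 0xA8FD689BC398F73A.
Top bit is set, so as a signed 64-bit value this is 0xA8FD689BC398F73A − 2^64 = -6269740088019060934.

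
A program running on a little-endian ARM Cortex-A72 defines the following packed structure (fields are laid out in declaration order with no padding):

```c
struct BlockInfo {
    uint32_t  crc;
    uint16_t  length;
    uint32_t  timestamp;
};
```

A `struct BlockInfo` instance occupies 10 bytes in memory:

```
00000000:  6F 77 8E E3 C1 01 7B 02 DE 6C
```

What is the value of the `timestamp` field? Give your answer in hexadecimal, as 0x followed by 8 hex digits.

`timestamp` follows `crc` (4 B), `length` (2 B), so it starts at offset 4 + 2 = 6 and occupies 4 bytes.
Bytes at offsets 6..9: 7B 02 DE 6C.
Little-endian stores the least-significant byte at the lowest address.
Reassemble most-significant byte first: 6C DE 02 7B → 0x6CDE027B.

0x6CDE027B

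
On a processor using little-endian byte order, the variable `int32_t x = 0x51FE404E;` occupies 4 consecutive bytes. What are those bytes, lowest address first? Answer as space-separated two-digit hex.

4E 40 FE 51

Split into bytes (most-significant first): 51 FE 40 4E.
Little-endian stores the least-significant byte at the lowest address.
So at ascending addresses the bytes are 4E 40 FE 51.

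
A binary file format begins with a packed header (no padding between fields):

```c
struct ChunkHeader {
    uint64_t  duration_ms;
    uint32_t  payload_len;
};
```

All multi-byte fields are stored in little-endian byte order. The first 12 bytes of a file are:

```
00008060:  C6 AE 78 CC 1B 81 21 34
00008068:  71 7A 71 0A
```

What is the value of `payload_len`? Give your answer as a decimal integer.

`payload_len` follows `duration_ms` (8 bytes), so it starts at byte offset 8 and occupies 4 bytes.
Bytes at offsets 8..11: 71 7A 71 0A.
Little-endian: lowest address holds the least-significant byte.
Reassemble most-significant byte first: 0A 71 7A 71 → 0x0A717A71.
0x0A717A71 = 175209073.

175209073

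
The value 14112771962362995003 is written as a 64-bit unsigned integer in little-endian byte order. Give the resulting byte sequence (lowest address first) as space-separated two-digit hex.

3B 21 BD BC 53 A3 DA C3

14112771962362995003 in hexadecimal, padded to 64 bits, is 0xC3DAA353BCBD213B.
Split into bytes (most-significant first): C3 DA A3 53 BC BD 21 3B.
Little-endian stores the least-significant byte at the lowest address.
So at ascending addresses the bytes are 3B 21 BD BC 53 A3 DA C3.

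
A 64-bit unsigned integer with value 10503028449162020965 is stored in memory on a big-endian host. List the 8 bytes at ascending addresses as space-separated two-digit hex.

10503028449162020965 in hexadecimal, padded to 64 bits, is 0x91C240BA221FC865.
Split into bytes (most-significant first): 91 C2 40 BA 22 1F C8 65.
In big-endian order the high byte comes first in memory.
So the memory order matches the most-significant-first order: 91 C2 40 BA 22 1F C8 65.

91 C2 40 BA 22 1F C8 65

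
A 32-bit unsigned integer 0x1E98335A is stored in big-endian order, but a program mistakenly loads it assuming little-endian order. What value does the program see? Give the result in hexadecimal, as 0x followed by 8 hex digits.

0x5A33981E

Stored big-endian, the bytes at ascending addresses are 1E 98 33 5A.
Read back as little-endian, the first byte is least significant, giving 0x5A33981E.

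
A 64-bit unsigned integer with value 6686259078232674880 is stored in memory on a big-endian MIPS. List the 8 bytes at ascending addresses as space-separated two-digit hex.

5C CA 5D 34 D2 4A 12 40

6686259078232674880 in hexadecimal, padded to 64 bits, is 0x5CCA5D34D24A1240.
Split into bytes (most-significant first): 5C CA 5D 34 D2 4A 12 40.
Big-endian stores the most-significant byte at the lowest address.
So the memory order matches the most-significant-first order: 5C CA 5D 34 D2 4A 12 40.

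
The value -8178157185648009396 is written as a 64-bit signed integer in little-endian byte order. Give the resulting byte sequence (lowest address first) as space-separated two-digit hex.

4C 5F 24 90 5E 59 81 8E

Two's complement of -8178157185648009396 in 64 bits: 8178157185648009396 = 0x717EA6A16FDBA0B4; invert → 0x8E81595E90245F4B; add 1 → 0x8E81595E90245F4C.
Split into bytes (most-significant first): 8E 81 59 5E 90 24 5F 4C.
Little-endian stores the least-significant byte at the lowest address.
So at ascending addresses the bytes are 4C 5F 24 90 5E 59 81 8E.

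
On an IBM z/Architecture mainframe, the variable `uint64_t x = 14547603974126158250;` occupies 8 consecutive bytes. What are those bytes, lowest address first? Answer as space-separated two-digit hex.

14547603974126158250 in hexadecimal, padded to 64 bits, is 0xC9E378BCEAD9C1AA.
Split into bytes (most-significant first): C9 E3 78 BC EA D9 C1 AA.
Big-endian: lowest address holds the most-significant byte.
So the memory order matches the most-significant-first order: C9 E3 78 BC EA D9 C1 AA.

C9 E3 78 BC EA D9 C1 AA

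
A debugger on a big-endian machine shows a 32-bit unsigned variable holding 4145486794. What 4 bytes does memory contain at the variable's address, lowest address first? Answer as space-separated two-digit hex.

F7 17 1B CA

4145486794 in hexadecimal, padded to 32 bits, is 0xF7171BCA.
Split into bytes (most-significant first): F7 17 1B CA.
In big-endian order the high byte comes first in memory.
So the memory order matches the most-significant-first order: F7 17 1B CA.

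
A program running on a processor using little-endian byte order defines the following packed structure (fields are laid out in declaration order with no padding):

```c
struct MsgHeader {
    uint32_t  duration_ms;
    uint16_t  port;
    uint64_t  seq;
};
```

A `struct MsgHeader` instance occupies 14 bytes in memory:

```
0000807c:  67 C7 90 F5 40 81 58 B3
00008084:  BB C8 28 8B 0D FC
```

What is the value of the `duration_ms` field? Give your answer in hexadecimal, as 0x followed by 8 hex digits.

0xF590C767

`duration_ms` is the first field, at byte offset 0, occupying 4 bytes.
Bytes at offsets 0..3: 67 C7 90 F5.
In little-endian order the low byte comes first in memory.
Reassemble most-significant byte first: F5 90 C7 67 → 0xF590C767.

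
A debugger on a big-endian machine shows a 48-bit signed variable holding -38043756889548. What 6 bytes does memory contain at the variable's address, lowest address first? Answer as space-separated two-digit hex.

DD 66 3F 62 7A 34

Two's complement of -38043756889548 in 48 bits: 38043756889548 = 0x2299C09D85CC; invert → 0xDD663F627A33; add 1 → 0xDD663F627A34.
Split into bytes (most-significant first): DD 66 3F 62 7A 34.
In big-endian order the high byte comes first in memory.
So the memory order matches the most-significant-first order: DD 66 3F 62 7A 34.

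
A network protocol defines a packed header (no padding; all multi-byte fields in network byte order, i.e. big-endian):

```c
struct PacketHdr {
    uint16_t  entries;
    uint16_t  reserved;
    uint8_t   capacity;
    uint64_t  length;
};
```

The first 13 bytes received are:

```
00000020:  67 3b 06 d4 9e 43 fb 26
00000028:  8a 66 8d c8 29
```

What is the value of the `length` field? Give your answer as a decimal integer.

`length` follows `entries` (2 B), `reserved` (2 B), `capacity` (1 B), so it starts at offset 2 + 2 + 1 = 5 and occupies 8 bytes.
Bytes at offsets 5..12: 43 FB 26 8A 66 8D C8 29.
Big-endian: lowest address holds the most-significant byte.
The bytes are already most-significant first: 0x43FB268A668DC829.
0x43FB268A668DC829 = 4898551395563456553.

4898551395563456553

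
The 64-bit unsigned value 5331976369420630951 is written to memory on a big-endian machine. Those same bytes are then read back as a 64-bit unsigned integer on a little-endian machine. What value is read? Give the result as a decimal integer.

12104293756329328201

5331976369420630951 in 64-bit hexadecimal is 0x49FEFC420A17FBA7.
Stored big-endian, the bytes at ascending addresses are 49 FE FC 42 0A 17 FB A7.
Read back as little-endian, the first byte is least significant, giving 0xA7FB170A42FCFE49.
0xA7FB170A42FCFE49 = 12104293756329328201.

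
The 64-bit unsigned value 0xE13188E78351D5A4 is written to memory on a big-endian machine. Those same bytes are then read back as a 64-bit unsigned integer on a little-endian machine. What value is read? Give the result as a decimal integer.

Stored big-endian, the bytes at ascending addresses are E1 31 88 E7 83 51 D5 A4.
Read back as little-endian, the first byte is least significant, giving 0xA4D55183E78831E1.
0xA4D55183E78831E1 = 11877489219226579425.

11877489219226579425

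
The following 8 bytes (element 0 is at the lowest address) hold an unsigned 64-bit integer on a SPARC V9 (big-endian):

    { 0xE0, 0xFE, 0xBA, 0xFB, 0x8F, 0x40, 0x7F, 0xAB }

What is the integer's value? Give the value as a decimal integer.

16212601298183290795

In big-endian order the high byte comes first in memory.
The bytes are already most-significant first: 0xE0FEBAFB8F407FAB.
0xE0FEBAFB8F407FAB = 16212601298183290795.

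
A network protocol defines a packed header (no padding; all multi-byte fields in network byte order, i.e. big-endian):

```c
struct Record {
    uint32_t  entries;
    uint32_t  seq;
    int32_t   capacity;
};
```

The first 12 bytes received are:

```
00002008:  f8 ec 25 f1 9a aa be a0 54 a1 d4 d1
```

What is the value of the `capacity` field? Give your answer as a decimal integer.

`capacity` follows `entries` (4 B), `seq` (4 B), so it starts at offset 4 + 4 = 8 and occupies 4 bytes.
Bytes at offsets 8..11: 54 A1 D4 D1.
In big-endian order the high byte comes first in memory.
The bytes are already most-significant first: 0x54A1D4D1.
0x54A1D4D1 = 1419891921.

1419891921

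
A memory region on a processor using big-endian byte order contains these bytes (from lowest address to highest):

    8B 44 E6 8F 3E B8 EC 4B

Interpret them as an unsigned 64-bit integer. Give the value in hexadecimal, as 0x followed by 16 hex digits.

Big-endian: lowest address holds the most-significant byte.
The bytes are already most-significant first: 0x8B44E68F3EB8EC4B.

0x8B44E68F3EB8EC4B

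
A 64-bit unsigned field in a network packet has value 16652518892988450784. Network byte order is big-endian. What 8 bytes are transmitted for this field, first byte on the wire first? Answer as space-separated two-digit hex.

16652518892988450784 in hexadecimal, padded to 64 bits, is 0xE719A1B4500EC7E0.
Split into bytes (most-significant first): E7 19 A1 B4 50 0E C7 E0.
Big-endian stores the most-significant byte at the lowest address.
So the memory order matches the most-significant-first order: E7 19 A1 B4 50 0E C7 E0.

E7 19 A1 B4 50 0E C7 E0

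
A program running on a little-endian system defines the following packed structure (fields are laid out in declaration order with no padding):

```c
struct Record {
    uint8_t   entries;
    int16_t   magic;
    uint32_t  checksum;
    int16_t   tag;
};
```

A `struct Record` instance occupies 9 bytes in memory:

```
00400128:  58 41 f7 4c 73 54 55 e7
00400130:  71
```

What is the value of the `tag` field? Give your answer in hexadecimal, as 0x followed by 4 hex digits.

`tag` follows `entries` (1 B), `magic` (2 B), `checksum` (4 B), so it starts at offset 1 + 2 + 4 = 7 and occupies 2 bytes.
Bytes at offsets 7..8: E7 71.
In little-endian order the low byte comes first in memory.
Reassemble most-significant byte first: 71 E7 → 0x71E7.

0x71E7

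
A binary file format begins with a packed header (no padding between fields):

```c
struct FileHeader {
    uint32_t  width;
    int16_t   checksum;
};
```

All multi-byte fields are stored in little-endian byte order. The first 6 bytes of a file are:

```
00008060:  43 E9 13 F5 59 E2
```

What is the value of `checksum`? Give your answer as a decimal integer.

`checksum` follows `width` (4 bytes), so it starts at byte offset 4 and occupies 2 bytes.
Bytes at offsets 4..5: 59 E2.
In little-endian order the low byte comes first in memory.
Reassemble most-significant byte first: E2 59 → 0xE259.
Top bit is set, so as a signed 16-bit value this is 0xE259 − 2^16 = -7591.

-7591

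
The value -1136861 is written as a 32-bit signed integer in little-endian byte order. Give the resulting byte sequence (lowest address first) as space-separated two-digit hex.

23 A7 EE FF

Two's complement of -1136861 in 32 bits: 1136861 = 0x001158DD; invert → 0xFFEEA722; add 1 → 0xFFEEA723.
Split into bytes (most-significant first): FF EE A7 23.
Little-endian stores the least-significant byte at the lowest address.
So at ascending addresses the bytes are 23 A7 EE FF.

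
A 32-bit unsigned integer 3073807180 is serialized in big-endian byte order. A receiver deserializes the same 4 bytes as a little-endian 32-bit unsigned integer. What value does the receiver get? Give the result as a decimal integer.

3073807180 in 32-bit hexadecimal is 0xB736934C.
Stored big-endian, the bytes at ascending addresses are B7 36 93 4C.
Read back as little-endian, the first byte is least significant, giving 0x4C9336B7.
0x4C9336B7 = 1284716215.

1284716215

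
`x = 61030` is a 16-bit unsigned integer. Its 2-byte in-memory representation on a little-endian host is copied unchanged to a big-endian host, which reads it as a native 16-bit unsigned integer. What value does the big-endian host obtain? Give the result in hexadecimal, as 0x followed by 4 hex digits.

61030 in 16-bit hexadecimal is 0xEE66.
Stored little-endian, the bytes at ascending addresses are 66 EE.
Read back as big-endian, the last byte is least significant, giving 0x66EE.

0x66EE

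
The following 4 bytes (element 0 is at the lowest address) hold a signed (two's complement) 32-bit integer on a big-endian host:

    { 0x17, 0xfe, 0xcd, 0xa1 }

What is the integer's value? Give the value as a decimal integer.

In big-endian order the high byte comes first in memory.
The bytes are already most-significant first: 0x17FECDA1.
0x17FECDA1 = 402574753.

402574753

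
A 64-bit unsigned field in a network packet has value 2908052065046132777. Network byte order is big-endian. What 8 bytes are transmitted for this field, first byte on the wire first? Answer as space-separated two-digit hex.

2908052065046132777 in hexadecimal, padded to 64 bits, is 0x285B79F2156A7829.
Split into bytes (most-significant first): 28 5B 79 F2 15 6A 78 29.
In big-endian order the high byte comes first in memory.
So the memory order matches the most-significant-first order: 28 5B 79 F2 15 6A 78 29.

28 5B 79 F2 15 6A 78 29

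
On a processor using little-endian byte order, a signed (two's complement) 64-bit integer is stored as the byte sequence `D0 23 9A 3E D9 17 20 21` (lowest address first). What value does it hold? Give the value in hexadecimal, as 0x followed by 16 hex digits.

0x212017D93E9A23D0

Little-endian stores the least-significant byte at the lowest address.
Reassemble most-significant byte first: 21 20 17 D9 3E 9A 23 D0 → 0x212017D93E9A23D0.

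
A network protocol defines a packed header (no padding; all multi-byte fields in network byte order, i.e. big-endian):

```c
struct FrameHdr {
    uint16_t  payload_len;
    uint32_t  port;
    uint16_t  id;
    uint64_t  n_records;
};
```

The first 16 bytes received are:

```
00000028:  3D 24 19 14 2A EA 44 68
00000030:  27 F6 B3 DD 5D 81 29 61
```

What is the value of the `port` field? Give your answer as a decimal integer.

`port` follows `payload_len` (2 bytes), so it starts at byte offset 2 and occupies 4 bytes.
Bytes at offsets 2..5: 19 14 2A EA.
Big-endian stores the most-significant byte at the lowest address.
The bytes are already most-significant first: 0x19142AEA.
0x19142AEA = 420752106.

420752106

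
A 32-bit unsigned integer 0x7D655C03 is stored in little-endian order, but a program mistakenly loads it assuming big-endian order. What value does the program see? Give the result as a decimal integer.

56386941

Stored little-endian, the bytes at ascending addresses are 03 5C 65 7D.
Read back as big-endian, the last byte is least significant, giving 0x035C657D.
0x035C657D = 56386941.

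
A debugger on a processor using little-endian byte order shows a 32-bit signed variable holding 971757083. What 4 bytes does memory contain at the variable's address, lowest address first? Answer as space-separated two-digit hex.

971757083 in hexadecimal, padded to 32 bits, is 0x39EBD61B.
Split into bytes (most-significant first): 39 EB D6 1B.
Little-endian stores the least-significant byte at the lowest address.
So at ascending addresses the bytes are 1B D6 EB 39.

1B D6 EB 39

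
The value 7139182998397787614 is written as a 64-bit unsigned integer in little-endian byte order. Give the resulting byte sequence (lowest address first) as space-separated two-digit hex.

DE 1D 02 AE 1C 79 13 63

7139182998397787614 in hexadecimal, padded to 64 bits, is 0x6313791CAE021DDE.
Split into bytes (most-significant first): 63 13 79 1C AE 02 1D DE.
Little-endian: lowest address holds the least-significant byte.
So at ascending addresses the bytes are DE 1D 02 AE 1C 79 13 63.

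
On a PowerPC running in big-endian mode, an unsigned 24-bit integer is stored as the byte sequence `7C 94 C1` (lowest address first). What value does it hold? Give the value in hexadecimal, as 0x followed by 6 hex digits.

In big-endian order the high byte comes first in memory.
The bytes are already most-significant first: 0x7C94C1.

0x7C94C1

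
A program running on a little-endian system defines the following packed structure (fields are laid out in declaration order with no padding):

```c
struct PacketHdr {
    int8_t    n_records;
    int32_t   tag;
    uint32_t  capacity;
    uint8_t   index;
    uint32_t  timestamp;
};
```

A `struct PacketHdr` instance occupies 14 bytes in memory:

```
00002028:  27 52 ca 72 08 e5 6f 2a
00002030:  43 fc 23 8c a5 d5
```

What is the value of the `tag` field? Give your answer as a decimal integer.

`tag` follows `n_records` (1 byte), so it starts at byte offset 1 and occupies 4 bytes.
Bytes at offsets 1..4: 52 CA 72 08.
Little-endian stores the least-significant byte at the lowest address.
Reassemble most-significant byte first: 08 72 CA 52 → 0x0872CA52.
0x0872CA52 = 141740626.

141740626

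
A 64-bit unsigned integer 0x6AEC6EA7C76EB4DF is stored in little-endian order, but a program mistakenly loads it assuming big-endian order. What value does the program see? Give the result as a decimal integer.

16119630770052459626

Stored little-endian, the bytes at ascending addresses are DF B4 6E C7 A7 6E EC 6A.
Read back as big-endian, the last byte is least significant, giving 0xDFB46EC7A76EEC6A.
0xDFB46EC7A76EEC6A = 16119630770052459626.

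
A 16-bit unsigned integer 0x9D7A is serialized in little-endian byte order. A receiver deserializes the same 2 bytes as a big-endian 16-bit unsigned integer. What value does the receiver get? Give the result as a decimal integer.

31389

Stored little-endian, the bytes at ascending addresses are 7A 9D.
Read back as big-endian, the last byte is least significant, giving 0x7A9D.
0x7A9D = 31389.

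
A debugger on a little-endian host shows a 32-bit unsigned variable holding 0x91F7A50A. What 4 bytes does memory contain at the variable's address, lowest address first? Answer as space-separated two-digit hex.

0A A5 F7 91

Split into bytes (most-significant first): 91 F7 A5 0A.
Little-endian: lowest address holds the least-significant byte.
So at ascending addresses the bytes are 0A A5 F7 91.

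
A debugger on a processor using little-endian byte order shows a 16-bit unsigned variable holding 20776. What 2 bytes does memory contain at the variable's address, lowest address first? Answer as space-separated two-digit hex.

20776 in hexadecimal, padded to 16 bits, is 0x5128.
Split into bytes (most-significant first): 51 28.
Little-endian stores the least-significant byte at the lowest address.
So at ascending addresses the bytes are 28 51.

28 51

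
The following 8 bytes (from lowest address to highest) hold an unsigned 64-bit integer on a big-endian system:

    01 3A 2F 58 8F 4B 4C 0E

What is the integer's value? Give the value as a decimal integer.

88435200094850062

In big-endian order the high byte comes first in memory.
The bytes are already most-significant first: 0x013A2F588F4B4C0E.
0x013A2F588F4B4C0E = 88435200094850062.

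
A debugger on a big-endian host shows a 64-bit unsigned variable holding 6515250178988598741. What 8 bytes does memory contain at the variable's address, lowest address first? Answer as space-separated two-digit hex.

5A 6A D1 84 BD 6A 65 D5

6515250178988598741 in hexadecimal, padded to 64 bits, is 0x5A6AD184BD6A65D5.
Split into bytes (most-significant first): 5A 6A D1 84 BD 6A 65 D5.
Big-endian: lowest address holds the most-significant byte.
So the memory order matches the most-significant-first order: 5A 6A D1 84 BD 6A 65 D5.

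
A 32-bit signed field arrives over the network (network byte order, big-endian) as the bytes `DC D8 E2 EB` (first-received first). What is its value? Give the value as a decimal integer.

-589765909

In big-endian order the high byte comes first in memory.
The bytes are already most-significant first: 0xDCD8E2EB.
Top bit is set, so as a signed 32-bit value this is 0xDCD8E2EB − 2^32 = -589765909.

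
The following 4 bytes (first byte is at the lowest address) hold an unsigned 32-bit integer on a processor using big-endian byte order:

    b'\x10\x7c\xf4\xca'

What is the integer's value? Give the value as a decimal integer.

276624586

In big-endian order the high byte comes first in memory.
The bytes are already most-significant first: 0x107CF4CA.
0x107CF4CA = 276624586.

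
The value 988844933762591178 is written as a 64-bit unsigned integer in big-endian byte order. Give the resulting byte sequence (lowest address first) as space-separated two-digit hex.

0D B9 15 3A 66 DD 29 CA

988844933762591178 in hexadecimal, padded to 64 bits, is 0x0DB9153A66DD29CA.
Split into bytes (most-significant first): 0D B9 15 3A 66 DD 29 CA.
In big-endian order the high byte comes first in memory.
So the memory order matches the most-significant-first order: 0D B9 15 3A 66 DD 29 CA.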